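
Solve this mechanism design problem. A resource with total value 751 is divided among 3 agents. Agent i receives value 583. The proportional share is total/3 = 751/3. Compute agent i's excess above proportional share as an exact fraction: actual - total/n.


Step 1: Proportional share = 751/3
Step 2: Agent's actual allocation = 583
Step 3: Excess = 583 - 751/3 = 998/3

998/3


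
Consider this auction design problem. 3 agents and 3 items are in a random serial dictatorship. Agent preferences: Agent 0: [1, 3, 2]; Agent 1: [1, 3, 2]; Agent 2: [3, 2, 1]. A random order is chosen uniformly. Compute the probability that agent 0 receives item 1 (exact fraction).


Step 1: Agent 0 wants item 1
Step 2: There are 6 possible orderings of agents
Step 3: In 3 orderings, agent 0 gets item 1
Step 4: Probability = 3/6 = 1/2

1/2


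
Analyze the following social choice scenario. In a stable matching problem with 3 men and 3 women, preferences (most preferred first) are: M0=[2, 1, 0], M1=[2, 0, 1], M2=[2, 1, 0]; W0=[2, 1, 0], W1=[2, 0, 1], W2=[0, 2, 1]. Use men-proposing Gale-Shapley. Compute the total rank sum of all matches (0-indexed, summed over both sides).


Step 1: Run Gale-Shapley (men propose, women hold best offer):
  M0 proposes to W2; she accepts
  M1 proposes to W2; rejected
  M1 proposes to W0; she accepts
  M2 proposes to W2; rejected
  M2 proposes to W1; she accepts
Step 2: Final matching: W0-M1, W1-M2, W2-M0
Step 3: 0-indexed ranks (man's rank of his match, then woman's): 1 + 1 + 1 + 0 + 0 + 0
Step 4: Total rank sum = 3

3


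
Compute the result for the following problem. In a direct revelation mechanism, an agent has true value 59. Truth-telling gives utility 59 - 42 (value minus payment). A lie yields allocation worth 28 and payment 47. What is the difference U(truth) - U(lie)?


Step 1: U(truth) = value - payment = 59 - 42 = 17
Step 2: U(lie) = allocation - payment = 28 - 47 = -19
Step 3: IC gap = 17 - (-19) = 36

36


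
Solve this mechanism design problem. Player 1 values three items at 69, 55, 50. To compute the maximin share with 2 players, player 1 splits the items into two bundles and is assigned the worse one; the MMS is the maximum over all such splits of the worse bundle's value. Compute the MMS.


Step 1: Item values = 69, 55, 50
Step 2: Enumerate all 2-bundle partitions and take the smaller bundle:
  Partition 1: {69} vs {55,50} -> bundles 69, 105; min = 69
  Partition 2: {55} vs {69,50} -> bundles 55, 119; min = 55
  Partition 3: {50} vs {69,55} -> bundles 50, 124; min = 50
Step 3: MMS = max(69, 55, 50) = 69

69


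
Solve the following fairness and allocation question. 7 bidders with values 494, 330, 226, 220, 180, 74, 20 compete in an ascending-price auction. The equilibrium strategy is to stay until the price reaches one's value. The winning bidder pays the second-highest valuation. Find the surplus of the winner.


Step 1: Identify the highest value: 494
Step 2: Identify the second-highest value: 330
Step 3: The final price = second-highest value = 330
Step 4: Surplus = 494 - 330 = 164

164


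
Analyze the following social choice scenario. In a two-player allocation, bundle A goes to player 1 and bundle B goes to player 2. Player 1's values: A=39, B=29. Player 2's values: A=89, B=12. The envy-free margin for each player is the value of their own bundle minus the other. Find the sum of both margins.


Step 1: Player 1's margin = v1(A) - v1(B) = 39 - 29 = 10
Step 2: Player 2's margin = v2(B) - v2(A) = 12 - 89 = -77
Step 3: Total margin = 10 + -77 = -67

-67


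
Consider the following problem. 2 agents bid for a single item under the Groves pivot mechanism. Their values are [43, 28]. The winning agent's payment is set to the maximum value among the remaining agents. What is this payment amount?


Step 1: The efficient winner is agent 0 with value 43
Step 2: Other agents' values: [28]
Step 3: Pivot payment = max(others) = 28
Step 4: The winner pays 28

28


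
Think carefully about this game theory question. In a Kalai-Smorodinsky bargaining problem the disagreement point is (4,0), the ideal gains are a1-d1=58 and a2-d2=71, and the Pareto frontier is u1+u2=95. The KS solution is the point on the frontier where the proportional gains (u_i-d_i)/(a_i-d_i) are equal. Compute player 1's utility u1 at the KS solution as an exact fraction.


Step 1: At the KS point, (u1-d1)/r1 = (u2-d2)/r2 = t and u1+u2 = 95
Step 2: u1 = d1 + r1*t and u2 = d2 + r2*t, so (d1 + r1*t) + (d2 + r2*t) = 95
Step 3: t = (95 - 4 - 0)/(58 + 71) = 91/129
Step 4: u1 = d1 + r1*t = 4 + 58 * 91/129 = 5794/129
Step 5: (Check: u2 = d2 + r2*t = 6461/129; u1+u2 = 5794/129 + 6461/129 = 95, on the frontier.)

5794/129


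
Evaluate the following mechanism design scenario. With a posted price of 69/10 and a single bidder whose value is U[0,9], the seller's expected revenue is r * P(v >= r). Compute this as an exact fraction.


Step 1: Posted price r = 69/10, value support [0,9]
Step 2: P(v >= r) = (9 - 69/10)/9 = 7/30
Step 3: Expected revenue = r * P(v >= r) = 69/10 * 7/30
Step 4: Revenue = 161/100

161/100


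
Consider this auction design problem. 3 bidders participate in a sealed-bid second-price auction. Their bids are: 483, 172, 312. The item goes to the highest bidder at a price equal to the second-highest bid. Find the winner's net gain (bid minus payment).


Step 1: Sort bids in descending order: 483, 312, 172
Step 2: The winning bid is the highest: 483
Step 3: The payment equals the second-highest bid: 312
Step 4: Surplus = winner's bid - payment = 483 - 312 = 171

171


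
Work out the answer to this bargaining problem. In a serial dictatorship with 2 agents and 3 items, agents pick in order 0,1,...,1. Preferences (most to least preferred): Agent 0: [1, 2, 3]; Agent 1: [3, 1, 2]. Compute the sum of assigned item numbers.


Step 1: Agent 0 picks item 1
Step 2: Agent 1 picks item 3
Step 3: Sum = 1 + 3 = 4

4


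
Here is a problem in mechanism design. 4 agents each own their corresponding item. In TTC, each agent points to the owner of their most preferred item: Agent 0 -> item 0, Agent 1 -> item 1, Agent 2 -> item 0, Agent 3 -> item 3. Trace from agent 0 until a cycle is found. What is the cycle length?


Step 1: Trace the pointer graph from agent 0: 0 -> 0
Step 2: A cycle is detected when we revisit agent 0
Step 3: The cycle is: 0 -> 0
Step 4: Cycle length = 1

1


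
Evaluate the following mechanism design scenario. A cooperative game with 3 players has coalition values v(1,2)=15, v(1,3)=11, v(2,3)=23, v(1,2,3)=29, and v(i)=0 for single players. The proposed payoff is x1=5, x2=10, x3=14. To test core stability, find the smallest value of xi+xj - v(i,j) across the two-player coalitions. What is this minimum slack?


Step 1: Slack for coalition (1,2): x1+x2 - v12 = 15 - 15 = 0
Step 2: Slack for coalition (1,3): x1+x3 - v13 = 19 - 11 = 8
Step 3: Slack for coalition (2,3): x2+x3 - v23 = 24 - 23 = 1
Step 4: Minimum slack = min(0, 8, 1) = 0, attained by (1,2); no pair can gain by deviating, so the allocation is in the core

0


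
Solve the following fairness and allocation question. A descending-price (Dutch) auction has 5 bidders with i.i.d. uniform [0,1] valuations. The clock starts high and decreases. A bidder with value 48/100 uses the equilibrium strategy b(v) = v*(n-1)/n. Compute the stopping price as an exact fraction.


Step 1: Dutch auctions are strategically equivalent to first-price auctions
Step 2: The equilibrium bid is b(v) = v*(n-1)/n
Step 3: b = 12/25 * 4/5
Step 4: b = 48/125

48/125


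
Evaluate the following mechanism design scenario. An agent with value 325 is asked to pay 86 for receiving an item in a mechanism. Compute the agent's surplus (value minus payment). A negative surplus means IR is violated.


Step 1: Surplus = value - payment = 325 - 86 = 239
Step 2: IR is satisfied (surplus >= 0)

239


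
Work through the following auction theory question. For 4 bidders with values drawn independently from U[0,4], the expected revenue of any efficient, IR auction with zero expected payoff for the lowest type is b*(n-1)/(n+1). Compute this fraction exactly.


Step 1: By Revenue Equivalence, expected revenue = b*(n-1)/(n+1)
Step 2: Substituting n = 4, b = 4
Step 3: Revenue = 4*(4-1)/(4+1) = 4*3/5
Step 4: Revenue = 12/5

12/5


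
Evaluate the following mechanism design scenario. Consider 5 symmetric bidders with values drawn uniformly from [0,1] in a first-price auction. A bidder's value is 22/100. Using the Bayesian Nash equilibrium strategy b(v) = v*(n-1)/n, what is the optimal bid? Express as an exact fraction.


Step 1: The symmetric BNE bidding function is b(v) = v * (n-1) / n
Step 2: Substitute v = 11/50 and n = 5
Step 3: b = 11/50 * 4/5
Step 4: b = 22/125

22/125


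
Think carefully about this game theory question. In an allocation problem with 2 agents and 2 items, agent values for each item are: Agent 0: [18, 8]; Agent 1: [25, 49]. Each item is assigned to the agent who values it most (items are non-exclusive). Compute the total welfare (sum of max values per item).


Step 1: For each item, find the maximum value among all agents.
Step 2: Item 0 -> Agent 1 (value 25)
Step 3: Item 1 -> Agent 1 (value 49)
Step 4: Total welfare = 25 + 49 = 74

74


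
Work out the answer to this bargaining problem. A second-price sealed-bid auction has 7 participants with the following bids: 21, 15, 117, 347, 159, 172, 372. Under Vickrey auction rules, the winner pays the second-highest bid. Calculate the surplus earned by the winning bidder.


Step 1: Sort bids in descending order: 372, 347, 172, 159, 117, 21, 15
Step 2: The winning bid is the highest: 372
Step 3: The payment equals the second-highest bid: 347
Step 4: Surplus = winner's bid - payment = 372 - 347 = 25

25


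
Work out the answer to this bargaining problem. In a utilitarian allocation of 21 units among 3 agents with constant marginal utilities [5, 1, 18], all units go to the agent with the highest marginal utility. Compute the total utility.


Step 1: The marginal utilities are [5, 1, 18]
Step 2: The highest marginal utility is 18
Step 3: All 21 units go to that agent
Step 4: Total utility = 18 * 21 = 378

378


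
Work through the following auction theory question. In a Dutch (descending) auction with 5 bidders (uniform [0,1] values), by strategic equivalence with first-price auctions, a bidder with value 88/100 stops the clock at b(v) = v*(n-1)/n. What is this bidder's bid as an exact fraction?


Step 1: Dutch auctions are strategically equivalent to first-price auctions
Step 2: The equilibrium bid is b(v) = v*(n-1)/n
Step 3: b = 22/25 * 4/5
Step 4: b = 88/125

88/125


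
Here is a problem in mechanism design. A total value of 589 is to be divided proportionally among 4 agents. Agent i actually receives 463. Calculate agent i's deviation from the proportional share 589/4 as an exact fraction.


Step 1: Proportional share = 589/4
Step 2: Agent's actual allocation = 463
Step 3: Excess = 463 - 589/4 = 1263/4

1263/4


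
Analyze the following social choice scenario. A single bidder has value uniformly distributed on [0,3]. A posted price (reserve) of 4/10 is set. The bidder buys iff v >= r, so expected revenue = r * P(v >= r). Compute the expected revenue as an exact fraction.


Step 1: Posted price r = 2/5, value support [0,3]
Step 2: P(v >= r) = (3 - 2/5)/3 = 13/15
Step 3: Expected revenue = r * P(v >= r) = 2/5 * 13/15
Step 4: Revenue = 26/75

26/75


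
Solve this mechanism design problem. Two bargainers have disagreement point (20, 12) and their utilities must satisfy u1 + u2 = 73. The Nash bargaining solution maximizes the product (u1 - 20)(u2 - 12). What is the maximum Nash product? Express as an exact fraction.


Step 1: The Nash solution splits surplus symmetrically above the disagreement point
Step 2: u1 = (total + d1 - d2)/2 = (73 + 20 - 12)/2 = 81/2
Step 3: u2 = (total - d1 + d2)/2 = (73 - 20 + 12)/2 = 65/2
Step 4: Nash product = (81/2 - 20) * (65/2 - 12)
Step 5: = 41/2 * 41/2 = 1681/4

1681/4


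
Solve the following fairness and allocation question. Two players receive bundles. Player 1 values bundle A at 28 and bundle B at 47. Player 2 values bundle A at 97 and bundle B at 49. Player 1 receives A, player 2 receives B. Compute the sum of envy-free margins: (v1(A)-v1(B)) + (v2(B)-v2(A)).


Step 1: Player 1's margin = v1(A) - v1(B) = 28 - 47 = -19
Step 2: Player 2's margin = v2(B) - v2(A) = 49 - 97 = -48
Step 3: Total margin = -19 + -48 = -67

-67


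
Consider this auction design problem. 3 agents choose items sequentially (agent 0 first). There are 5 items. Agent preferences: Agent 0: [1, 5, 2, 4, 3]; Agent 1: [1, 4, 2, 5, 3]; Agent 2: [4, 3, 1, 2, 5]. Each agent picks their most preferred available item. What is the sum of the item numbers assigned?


Step 1: Agent 0 picks item 1
Step 2: Agent 1 picks item 4
Step 3: Agent 2 picks item 3
Step 4: Sum = 1 + 4 + 3 = 8

8


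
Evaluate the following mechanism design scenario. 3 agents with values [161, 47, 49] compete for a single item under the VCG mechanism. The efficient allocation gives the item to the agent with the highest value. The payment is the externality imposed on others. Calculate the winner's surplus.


Step 1: The winner is the agent with the highest value: agent 0 with value 161
Step 2: Values of other agents: [47, 49]
Step 3: VCG payment = max of others' values = 49
Step 4: Surplus = 161 - 49 = 112

112


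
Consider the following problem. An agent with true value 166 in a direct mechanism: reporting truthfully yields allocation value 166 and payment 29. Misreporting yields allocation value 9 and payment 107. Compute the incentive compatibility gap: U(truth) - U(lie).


Step 1: U(truth) = value - payment = 166 - 29 = 137
Step 2: U(lie) = allocation - payment = 9 - 107 = -98
Step 3: IC gap = 137 - (-98) = 235

235


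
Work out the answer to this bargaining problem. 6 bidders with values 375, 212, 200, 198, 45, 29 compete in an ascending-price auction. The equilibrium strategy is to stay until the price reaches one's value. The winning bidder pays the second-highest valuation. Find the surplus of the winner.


Step 1: Identify the highest value: 375
Step 2: Identify the second-highest value: 212
Step 3: The final price = second-highest value = 212
Step 4: Surplus = 375 - 212 = 163

163


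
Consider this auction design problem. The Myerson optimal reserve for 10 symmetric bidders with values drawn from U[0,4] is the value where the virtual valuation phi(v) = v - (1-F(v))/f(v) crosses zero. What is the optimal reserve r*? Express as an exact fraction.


Step 1: For U[0,4], F(v) = v/4 and f(v) = 1/4
Step 2: phi(v) = v - (1 - v/4)/(1/4) = v - (4 - v) = 2v - 4
Step 3: Set phi(r*) = 0: 2r* - 4 = 0
Step 4: r* = 4/2 = 2 (the number of bidders n = 10 does not enter)

2


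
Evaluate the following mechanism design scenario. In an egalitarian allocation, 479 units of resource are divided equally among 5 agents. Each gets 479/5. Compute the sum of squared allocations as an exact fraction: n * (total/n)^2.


Step 1: Each agent's share = 479/5
Step 2: Square of each share = (479/5)^2 = 229441/25
Step 3: Sum of squares = 5 * 229441/25 = 229441/5

229441/5


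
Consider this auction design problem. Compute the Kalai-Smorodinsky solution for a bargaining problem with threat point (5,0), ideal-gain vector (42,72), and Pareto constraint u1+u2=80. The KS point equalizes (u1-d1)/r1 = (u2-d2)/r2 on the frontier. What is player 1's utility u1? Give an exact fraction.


Step 1: At the KS point, (u1-d1)/r1 = (u2-d2)/r2 = t and u1+u2 = 80
Step 2: u1 = d1 + r1*t and u2 = d2 + r2*t, so (d1 + r1*t) + (d2 + r2*t) = 80
Step 3: t = (80 - 5 - 0)/(42 + 72) = 75/114 = 25/38
Step 4: u1 = d1 + r1*t = 5 + 42 * 25/38 = 620/19
Step 5: (Check: u2 = d2 + r2*t = 900/19; u1+u2 = 620/19 + 900/19 = 80, on the frontier.)

620/19


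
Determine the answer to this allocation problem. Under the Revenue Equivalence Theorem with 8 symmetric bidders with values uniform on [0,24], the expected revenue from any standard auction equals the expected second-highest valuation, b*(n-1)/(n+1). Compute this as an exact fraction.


Step 1: By Revenue Equivalence, expected revenue = b*(n-1)/(n+1)
Step 2: Substituting n = 8, b = 24
Step 3: Revenue = 24*(8-1)/(8+1) = 24*7/9
Step 4: Revenue = 168/9 = 56/3

56/3


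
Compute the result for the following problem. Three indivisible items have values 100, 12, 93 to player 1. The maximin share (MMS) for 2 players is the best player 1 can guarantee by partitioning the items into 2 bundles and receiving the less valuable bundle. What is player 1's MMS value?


Step 1: Item values = 100, 12, 93
Step 2: Enumerate all 2-bundle partitions and take the smaller bundle:
  Partition 1: {100} vs {12,93} -> bundles 100, 105; min = 100
  Partition 2: {12} vs {100,93} -> bundles 12, 193; min = 12
  Partition 3: {93} vs {100,12} -> bundles 93, 112; min = 93
Step 3: MMS = max(100, 12, 93) = 100

100


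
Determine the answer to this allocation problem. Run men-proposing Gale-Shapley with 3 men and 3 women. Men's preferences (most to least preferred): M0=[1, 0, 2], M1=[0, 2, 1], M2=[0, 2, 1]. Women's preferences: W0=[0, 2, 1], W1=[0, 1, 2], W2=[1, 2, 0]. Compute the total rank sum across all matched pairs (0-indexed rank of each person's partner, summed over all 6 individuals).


Step 1: Run Gale-Shapley (men propose, women hold best offer):
  M0 proposes to W1; she accepts
  M1 proposes to W0; she accepts
  M2 proposes to W0; she switches from M1
  M1 proposes to W2; she accepts
Step 2: Final matching: W0-M2, W1-M0, W2-M1
Step 3: 0-indexed ranks (man's rank of his match, then woman's): 0 + 1 + 0 + 0 + 1 + 0
Step 4: Total rank sum = 2

2


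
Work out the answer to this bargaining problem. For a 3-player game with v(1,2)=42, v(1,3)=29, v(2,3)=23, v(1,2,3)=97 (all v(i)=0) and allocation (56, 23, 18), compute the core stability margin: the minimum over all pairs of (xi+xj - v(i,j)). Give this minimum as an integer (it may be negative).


Step 1: Slack for coalition (1,2): x1+x2 - v12 = 79 - 42 = 37
Step 2: Slack for coalition (1,3): x1+x3 - v13 = 74 - 29 = 45
Step 3: Slack for coalition (2,3): x2+x3 - v23 = 41 - 23 = 18
Step 4: Minimum slack = min(37, 45, 18) = 18, attained by (2,3); no pair can gain by deviating, so the allocation is in the core

18


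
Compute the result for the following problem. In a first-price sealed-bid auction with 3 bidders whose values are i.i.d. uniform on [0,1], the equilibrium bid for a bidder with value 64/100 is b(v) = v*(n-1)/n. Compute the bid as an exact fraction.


Step 1: The symmetric BNE bidding function is b(v) = v * (n-1) / n
Step 2: Substitute v = 16/25 and n = 3
Step 3: b = 16/25 * 2/3
Step 4: b = 32/75

32/75


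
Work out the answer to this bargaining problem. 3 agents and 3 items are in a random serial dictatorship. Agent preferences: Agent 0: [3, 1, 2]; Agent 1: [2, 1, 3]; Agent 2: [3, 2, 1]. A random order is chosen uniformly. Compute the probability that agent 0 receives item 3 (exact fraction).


Step 1: Agent 0 wants item 3
Step 2: There are 6 possible orderings of agents
Step 3: In 3 orderings, agent 0 gets item 3
Step 4: Probability = 3/6 = 1/2

1/2


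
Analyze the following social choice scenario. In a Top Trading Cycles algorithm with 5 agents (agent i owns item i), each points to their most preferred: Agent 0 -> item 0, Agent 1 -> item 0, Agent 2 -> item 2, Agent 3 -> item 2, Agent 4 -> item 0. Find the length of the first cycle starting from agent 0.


Step 1: Trace the pointer graph from agent 0: 0 -> 0
Step 2: A cycle is detected when we revisit agent 0
Step 3: The cycle is: 0 -> 0
Step 4: Cycle length = 1

1


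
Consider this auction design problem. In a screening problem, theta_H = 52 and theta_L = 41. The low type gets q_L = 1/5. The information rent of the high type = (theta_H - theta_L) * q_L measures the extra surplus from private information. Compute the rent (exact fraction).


Step 1: theta_H - theta_L = 52 - 41 = 11
Step 2: Information rent = (theta_H - theta_L) * q_L
Step 3: = 11 * 1/5
Step 4: = 11/5

11/5


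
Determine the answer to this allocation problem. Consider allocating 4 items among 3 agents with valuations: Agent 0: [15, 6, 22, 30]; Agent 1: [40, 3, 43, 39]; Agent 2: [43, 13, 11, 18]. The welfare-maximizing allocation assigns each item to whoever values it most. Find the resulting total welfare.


Step 1: For each item, find the maximum value among all agents.
Step 2: Item 0 -> Agent 2 (value 43)
Step 3: Item 1 -> Agent 2 (value 13)
Step 4: Item 2 -> Agent 1 (value 43)
Step 5: Item 3 -> Agent 1 (value 39)
Step 6: Total welfare = 43 + 13 + 43 + 39 = 138

138


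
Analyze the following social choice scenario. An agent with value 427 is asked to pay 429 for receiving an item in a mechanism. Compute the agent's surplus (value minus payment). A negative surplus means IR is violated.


Step 1: Surplus = value - payment = 427 - 429 = -2
Step 2: IR is violated (surplus < 0)

-2


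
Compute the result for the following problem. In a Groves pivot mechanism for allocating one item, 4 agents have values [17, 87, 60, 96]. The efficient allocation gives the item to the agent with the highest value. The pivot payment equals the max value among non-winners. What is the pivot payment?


Step 1: The efficient winner is agent 3 with value 96
Step 2: Other agents' values: [17, 87, 60]
Step 3: Pivot payment = max(others) = 87
Step 4: The winner pays 87

87


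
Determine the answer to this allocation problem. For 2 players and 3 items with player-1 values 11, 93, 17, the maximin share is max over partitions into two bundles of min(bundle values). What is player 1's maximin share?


Step 1: Item values = 11, 93, 17
Step 2: Enumerate all 2-bundle partitions and take the smaller bundle:
  Partition 1: {11} vs {93,17} -> bundles 11, 110; min = 11
  Partition 2: {93} vs {11,17} -> bundles 93, 28; min = 28
  Partition 3: {17} vs {11,93} -> bundles 17, 104; min = 17
Step 3: MMS = max(11, 28, 17) = 28

28


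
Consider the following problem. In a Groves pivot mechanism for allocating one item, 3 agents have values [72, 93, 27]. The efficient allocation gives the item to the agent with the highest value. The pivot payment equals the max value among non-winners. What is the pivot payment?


Step 1: The efficient winner is agent 1 with value 93
Step 2: Other agents' values: [72, 27]
Step 3: Pivot payment = max(others) = 72
Step 4: The winner pays 72

72


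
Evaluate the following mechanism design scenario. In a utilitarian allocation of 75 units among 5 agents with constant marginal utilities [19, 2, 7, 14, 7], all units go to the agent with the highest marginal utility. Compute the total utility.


Step 1: The marginal utilities are [19, 2, 7, 14, 7]
Step 2: The highest marginal utility is 19
Step 3: All 75 units go to that agent
Step 4: Total utility = 19 * 75 = 1425

1425


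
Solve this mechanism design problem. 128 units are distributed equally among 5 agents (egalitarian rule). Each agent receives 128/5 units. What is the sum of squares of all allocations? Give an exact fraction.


Step 1: Each agent's share = 128/5
Step 2: Square of each share = (128/5)^2 = 16384/25
Step 3: Sum of squares = 5 * 16384/25 = 16384/5

16384/5


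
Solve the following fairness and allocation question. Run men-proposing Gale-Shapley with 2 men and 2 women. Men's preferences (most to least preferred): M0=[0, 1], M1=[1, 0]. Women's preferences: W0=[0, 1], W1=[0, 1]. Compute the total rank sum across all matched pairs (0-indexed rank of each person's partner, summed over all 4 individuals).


Step 1: Run Gale-Shapley (men propose, women hold best offer):
  M0 proposes to W0; she accepts
  M1 proposes to W1; she accepts
Step 2: Final matching: W0-M0, W1-M1
Step 3: 0-indexed ranks (man's rank of his match, then woman's): 0 + 0 + 0 + 1
Step 4: Total rank sum = 1

1


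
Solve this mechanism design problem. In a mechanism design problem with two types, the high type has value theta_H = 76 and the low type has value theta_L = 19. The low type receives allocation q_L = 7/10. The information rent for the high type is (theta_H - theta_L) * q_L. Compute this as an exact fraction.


Step 1: theta_H - theta_L = 76 - 19 = 57
Step 2: Information rent = (theta_H - theta_L) * q_L
Step 3: = 57 * 7/10
Step 4: = 399/10

399/10


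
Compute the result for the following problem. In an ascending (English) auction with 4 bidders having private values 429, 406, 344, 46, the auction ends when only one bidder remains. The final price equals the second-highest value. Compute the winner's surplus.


Step 1: Identify the highest value: 429
Step 2: Identify the second-highest value: 406
Step 3: The final price = second-highest value = 406
Step 4: Surplus = 429 - 406 = 23

23


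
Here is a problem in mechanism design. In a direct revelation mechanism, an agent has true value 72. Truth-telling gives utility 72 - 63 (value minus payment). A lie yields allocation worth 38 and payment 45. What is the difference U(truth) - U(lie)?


Step 1: U(truth) = value - payment = 72 - 63 = 9
Step 2: U(lie) = allocation - payment = 38 - 45 = -7
Step 3: IC gap = 9 - (-7) = 16

16


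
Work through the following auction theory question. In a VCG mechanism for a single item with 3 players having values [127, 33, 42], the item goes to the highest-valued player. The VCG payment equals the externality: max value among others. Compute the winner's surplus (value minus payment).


Step 1: The winner is the agent with the highest value: agent 0 with value 127
Step 2: Values of other agents: [33, 42]
Step 3: VCG payment = max of others' values = 42
Step 4: Surplus = 127 - 42 = 85

85


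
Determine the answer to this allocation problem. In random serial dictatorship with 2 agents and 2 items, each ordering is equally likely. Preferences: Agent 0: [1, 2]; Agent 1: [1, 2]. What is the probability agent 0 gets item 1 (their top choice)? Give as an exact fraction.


Step 1: Agent 0 wants item 1
Step 2: There are 2 possible orderings of agents
Step 3: In 1 orderings, agent 0 gets item 1
Step 4: Probability = 1/2

1/2


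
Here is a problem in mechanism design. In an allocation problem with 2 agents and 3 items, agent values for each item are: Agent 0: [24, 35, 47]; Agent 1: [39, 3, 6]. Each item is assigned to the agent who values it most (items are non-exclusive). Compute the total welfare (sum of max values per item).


Step 1: For each item, find the maximum value among all agents.
Step 2: Item 0 -> Agent 1 (value 39)
Step 3: Item 1 -> Agent 0 (value 35)
Step 4: Item 2 -> Agent 0 (value 47)
Step 5: Total welfare = 39 + 35 + 47 = 121

121


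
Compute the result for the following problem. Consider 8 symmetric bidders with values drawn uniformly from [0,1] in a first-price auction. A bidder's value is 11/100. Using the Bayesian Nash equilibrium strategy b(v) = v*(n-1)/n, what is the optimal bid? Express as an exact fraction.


Step 1: The symmetric BNE bidding function is b(v) = v * (n-1) / n
Step 2: Substitute v = 11/100 and n = 8
Step 3: b = 11/100 * 7/8
Step 4: b = 77/800

77/800


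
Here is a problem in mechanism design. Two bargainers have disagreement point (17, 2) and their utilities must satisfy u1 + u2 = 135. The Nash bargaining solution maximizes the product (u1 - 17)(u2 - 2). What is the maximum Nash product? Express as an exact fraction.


Step 1: The Nash solution splits surplus symmetrically above the disagreement point
Step 2: u1 = (total + d1 - d2)/2 = (135 + 17 - 2)/2 = 75
Step 3: u2 = (total - d1 + d2)/2 = (135 - 17 + 2)/2 = 60
Step 4: Nash product = (75 - 17) * (60 - 2)
Step 5: = 58 * 58 = 3364

3364


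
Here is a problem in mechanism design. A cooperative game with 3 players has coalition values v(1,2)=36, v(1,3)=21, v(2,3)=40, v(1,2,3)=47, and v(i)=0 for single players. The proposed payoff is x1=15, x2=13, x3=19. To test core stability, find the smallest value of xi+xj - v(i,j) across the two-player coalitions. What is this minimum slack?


Step 1: Slack for coalition (1,2): x1+x2 - v12 = 28 - 36 = -8
Step 2: Slack for coalition (1,3): x1+x3 - v13 = 34 - 21 = 13
Step 3: Slack for coalition (2,3): x2+x3 - v23 = 32 - 40 = -8
Step 4: Minimum slack = min(-8, 13, -8) = -8, attained by (1,2) and (2,3); coalitions (1,2) and (2,3) can block (slack < 0), so the allocation is not in the core

-8


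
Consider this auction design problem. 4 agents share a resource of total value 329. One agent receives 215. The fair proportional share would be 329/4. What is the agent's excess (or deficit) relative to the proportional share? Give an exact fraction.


Step 1: Proportional share = 329/4
Step 2: Agent's actual allocation = 215
Step 3: Excess = 215 - 329/4 = 531/4

531/4


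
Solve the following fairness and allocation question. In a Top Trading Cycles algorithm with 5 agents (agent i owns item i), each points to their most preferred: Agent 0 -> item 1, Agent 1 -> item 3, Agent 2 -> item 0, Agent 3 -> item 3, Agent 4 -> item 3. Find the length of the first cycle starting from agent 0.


Step 1: Trace the pointer graph from agent 0: 0 -> 1 -> 3 -> 3
Step 2: A cycle is detected when we revisit agent 3
Step 3: The cycle is: 3 -> 3
Step 4: Cycle length = 1

1


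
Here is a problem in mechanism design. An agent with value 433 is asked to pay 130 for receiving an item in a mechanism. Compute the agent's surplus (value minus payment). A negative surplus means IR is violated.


Step 1: Surplus = value - payment = 433 - 130 = 303
Step 2: IR is satisfied (surplus >= 0)

303


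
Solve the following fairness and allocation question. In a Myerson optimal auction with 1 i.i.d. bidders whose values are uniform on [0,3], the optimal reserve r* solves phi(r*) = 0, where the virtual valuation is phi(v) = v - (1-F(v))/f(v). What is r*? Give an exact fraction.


Step 1: For U[0,3], F(v) = v/3 and f(v) = 1/3
Step 2: phi(v) = v - (1 - v/3)/(1/3) = v - (3 - v) = 2v - 3
Step 3: Set phi(r*) = 0: 2r* - 3 = 0
Step 4: r* = 3/2 (the number of bidders n = 1 does not enter)

3/2


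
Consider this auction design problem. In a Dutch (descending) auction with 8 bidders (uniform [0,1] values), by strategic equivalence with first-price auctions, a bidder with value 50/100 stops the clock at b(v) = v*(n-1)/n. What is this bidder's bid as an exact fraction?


Step 1: Dutch auctions are strategically equivalent to first-price auctions
Step 2: The equilibrium bid is b(v) = v*(n-1)/n
Step 3: b = 1/2 * 7/8
Step 4: b = 7/16

7/16


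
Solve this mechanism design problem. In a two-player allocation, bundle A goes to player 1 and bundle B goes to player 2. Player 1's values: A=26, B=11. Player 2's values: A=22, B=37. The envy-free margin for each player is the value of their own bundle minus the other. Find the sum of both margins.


Step 1: Player 1's margin = v1(A) - v1(B) = 26 - 11 = 15
Step 2: Player 2's margin = v2(B) - v2(A) = 37 - 22 = 15
Step 3: Total margin = 15 + 15 = 30

30


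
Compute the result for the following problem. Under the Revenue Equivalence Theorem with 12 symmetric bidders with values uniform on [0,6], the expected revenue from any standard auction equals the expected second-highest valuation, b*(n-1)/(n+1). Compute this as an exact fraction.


Step 1: By Revenue Equivalence, expected revenue = b*(n-1)/(n+1)
Step 2: Substituting n = 12, b = 6
Step 3: Revenue = 6*(12-1)/(12+1) = 6*11/13
Step 4: Revenue = 66/13

66/13


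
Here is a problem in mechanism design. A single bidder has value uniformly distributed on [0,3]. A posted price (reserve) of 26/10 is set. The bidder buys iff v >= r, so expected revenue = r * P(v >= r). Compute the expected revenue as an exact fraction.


Step 1: Posted price r = 13/5, value support [0,3]
Step 2: P(v >= r) = (3 - 13/5)/3 = 2/15
Step 3: Expected revenue = r * P(v >= r) = 13/5 * 2/15
Step 4: Revenue = 26/75

26/75


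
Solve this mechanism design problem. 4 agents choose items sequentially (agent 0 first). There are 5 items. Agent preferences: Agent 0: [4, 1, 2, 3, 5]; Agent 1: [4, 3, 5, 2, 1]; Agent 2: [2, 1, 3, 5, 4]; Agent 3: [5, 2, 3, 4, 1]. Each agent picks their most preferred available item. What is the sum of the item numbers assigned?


Step 1: Agent 0 picks item 4
Step 2: Agent 1 picks item 3
Step 3: Agent 2 picks item 2
Step 4: Agent 3 picks item 5
Step 5: Sum = 4 + 3 + 2 + 5 = 14

14


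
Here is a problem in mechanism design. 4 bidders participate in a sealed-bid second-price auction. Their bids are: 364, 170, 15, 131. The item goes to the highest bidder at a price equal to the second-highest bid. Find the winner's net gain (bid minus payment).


Step 1: Sort bids in descending order: 364, 170, 131, 15
Step 2: The winning bid is the highest: 364
Step 3: The payment equals the second-highest bid: 170
Step 4: Surplus = winner's bid - payment = 364 - 170 = 194

194


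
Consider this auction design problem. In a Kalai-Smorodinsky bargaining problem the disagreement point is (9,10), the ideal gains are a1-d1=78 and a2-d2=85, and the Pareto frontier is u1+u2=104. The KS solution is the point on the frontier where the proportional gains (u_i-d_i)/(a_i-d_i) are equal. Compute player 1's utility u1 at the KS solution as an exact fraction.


Step 1: At the KS point, (u1-d1)/r1 = (u2-d2)/r2 = t and u1+u2 = 104
Step 2: u1 = d1 + r1*t and u2 = d2 + r2*t, so (d1 + r1*t) + (d2 + r2*t) = 104
Step 3: t = (104 - 9 - 10)/(78 + 85) = 85/163
Step 4: u1 = d1 + r1*t = 9 + 78 * 85/163 = 8097/163
Step 5: (Check: u2 = d2 + r2*t = 8855/163; u1+u2 = 8097/163 + 8855/163 = 104, on the frontier.)

8097/163


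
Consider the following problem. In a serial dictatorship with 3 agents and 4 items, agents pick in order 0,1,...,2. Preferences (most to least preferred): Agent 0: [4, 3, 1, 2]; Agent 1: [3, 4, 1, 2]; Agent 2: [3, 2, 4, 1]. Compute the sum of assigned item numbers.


Step 1: Agent 0 picks item 4
Step 2: Agent 1 picks item 3
Step 3: Agent 2 picks item 2
Step 4: Sum = 4 + 3 + 2 = 9

9


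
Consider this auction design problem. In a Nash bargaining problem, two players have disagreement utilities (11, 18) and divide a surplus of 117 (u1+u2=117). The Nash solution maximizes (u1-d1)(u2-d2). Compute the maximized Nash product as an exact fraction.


Step 1: The Nash solution splits surplus symmetrically above the disagreement point
Step 2: u1 = (total + d1 - d2)/2 = (117 + 11 - 18)/2 = 55
Step 3: u2 = (total - d1 + d2)/2 = (117 - 11 + 18)/2 = 62
Step 4: Nash product = (55 - 11) * (62 - 18)
Step 5: = 44 * 44 = 1936

1936


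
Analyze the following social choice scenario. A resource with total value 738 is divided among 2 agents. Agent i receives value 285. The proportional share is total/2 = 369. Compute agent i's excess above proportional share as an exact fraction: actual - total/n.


Step 1: Proportional share = 738/2 = 369
Step 2: Agent's actual allocation = 285
Step 3: Excess = 285 - 369 = -84

-84


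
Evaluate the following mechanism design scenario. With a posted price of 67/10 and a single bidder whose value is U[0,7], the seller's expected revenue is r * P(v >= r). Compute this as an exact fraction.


Step 1: Posted price r = 67/10, value support [0,7]
Step 2: P(v >= r) = (7 - 67/10)/7 = 3/70
Step 3: Expected revenue = r * P(v >= r) = 67/10 * 3/70
Step 4: Revenue = 201/700

201/700


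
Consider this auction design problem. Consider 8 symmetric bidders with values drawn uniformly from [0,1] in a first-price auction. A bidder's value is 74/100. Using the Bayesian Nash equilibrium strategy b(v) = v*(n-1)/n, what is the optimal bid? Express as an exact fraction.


Step 1: The symmetric BNE bidding function is b(v) = v * (n-1) / n
Step 2: Substitute v = 37/50 and n = 8
Step 3: b = 37/50 * 7/8
Step 4: b = 259/400

259/400


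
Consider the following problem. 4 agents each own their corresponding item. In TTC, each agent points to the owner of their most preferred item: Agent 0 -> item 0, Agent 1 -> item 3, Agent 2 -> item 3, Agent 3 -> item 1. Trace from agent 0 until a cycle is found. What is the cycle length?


Step 1: Trace the pointer graph from agent 0: 0 -> 0
Step 2: A cycle is detected when we revisit agent 0
Step 3: The cycle is: 0 -> 0
Step 4: Cycle length = 1

1


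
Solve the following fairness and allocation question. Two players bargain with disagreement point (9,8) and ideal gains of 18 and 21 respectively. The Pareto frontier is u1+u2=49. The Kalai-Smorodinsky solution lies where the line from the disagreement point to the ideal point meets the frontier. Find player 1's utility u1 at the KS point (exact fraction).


Step 1: At the KS point, (u1-d1)/r1 = (u2-d2)/r2 = t and u1+u2 = 49
Step 2: u1 = d1 + r1*t and u2 = d2 + r2*t, so (d1 + r1*t) + (d2 + r2*t) = 49
Step 3: t = (49 - 9 - 8)/(18 + 21) = 32/39
Step 4: u1 = d1 + r1*t = 9 + 18 * 32/39 = 309/13
Step 5: (Check: u2 = d2 + r2*t = 328/13; u1+u2 = 309/13 + 328/13 = 49, on the frontier.)

309/13


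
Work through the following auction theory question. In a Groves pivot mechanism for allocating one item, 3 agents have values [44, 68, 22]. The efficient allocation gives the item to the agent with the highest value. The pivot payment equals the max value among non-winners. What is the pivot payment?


Step 1: The efficient winner is agent 1 with value 68
Step 2: Other agents' values: [44, 22]
Step 3: Pivot payment = max(others) = 44
Step 4: The winner pays 44

44


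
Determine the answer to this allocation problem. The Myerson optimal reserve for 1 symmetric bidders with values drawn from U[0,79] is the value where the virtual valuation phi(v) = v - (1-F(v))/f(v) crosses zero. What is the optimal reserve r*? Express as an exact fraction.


Step 1: For U[0,79], F(v) = v/79 and f(v) = 1/79
Step 2: phi(v) = v - (1 - v/79)/(1/79) = v - (79 - v) = 2v - 79
Step 3: Set phi(r*) = 0: 2r* - 79 = 0
Step 4: r* = 79/2 (the number of bidders n = 1 does not enter)

79/2


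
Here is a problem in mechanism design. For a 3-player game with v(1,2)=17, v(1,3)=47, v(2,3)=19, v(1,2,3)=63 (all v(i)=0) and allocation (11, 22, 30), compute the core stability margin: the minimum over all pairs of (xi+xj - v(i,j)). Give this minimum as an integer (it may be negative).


Step 1: Slack for coalition (1,2): x1+x2 - v12 = 33 - 17 = 16
Step 2: Slack for coalition (1,3): x1+x3 - v13 = 41 - 47 = -6
Step 3: Slack for coalition (2,3): x2+x3 - v23 = 52 - 19 = 33
Step 4: Minimum slack = min(16, -6, 33) = -6, attained by (1,3); coalition (1,3) can block (slack < 0), so the allocation is not in the core

-6


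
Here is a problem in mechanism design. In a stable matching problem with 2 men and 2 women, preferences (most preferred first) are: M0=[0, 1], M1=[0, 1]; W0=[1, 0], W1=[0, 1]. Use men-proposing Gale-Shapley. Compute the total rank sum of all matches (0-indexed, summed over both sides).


Step 1: Run Gale-Shapley (men propose, women hold best offer):
  M0 proposes to W0; she accepts
  M1 proposes to W0; she switches from M0
  M0 proposes to W1; she accepts
Step 2: Final matching: W0-M1, W1-M0
Step 3: 0-indexed ranks (man's rank of his match, then woman's): 0 + 0 + 1 + 0
Step 4: Total rank sum = 1

1


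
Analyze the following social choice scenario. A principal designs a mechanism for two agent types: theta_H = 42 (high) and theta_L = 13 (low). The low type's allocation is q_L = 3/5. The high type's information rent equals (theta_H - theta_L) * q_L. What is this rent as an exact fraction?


Step 1: theta_H - theta_L = 42 - 13 = 29
Step 2: Information rent = (theta_H - theta_L) * q_L
Step 3: = 29 * 3/5
Step 4: = 87/5

87/5


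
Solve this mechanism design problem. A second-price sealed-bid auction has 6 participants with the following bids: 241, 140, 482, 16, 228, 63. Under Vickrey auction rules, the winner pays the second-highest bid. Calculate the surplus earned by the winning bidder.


Step 1: Sort bids in descending order: 482, 241, 228, 140, 63, 16
Step 2: The winning bid is the highest: 482
Step 3: The payment equals the second-highest bid: 241
Step 4: Surplus = winner's bid - payment = 482 - 241 = 241

241
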